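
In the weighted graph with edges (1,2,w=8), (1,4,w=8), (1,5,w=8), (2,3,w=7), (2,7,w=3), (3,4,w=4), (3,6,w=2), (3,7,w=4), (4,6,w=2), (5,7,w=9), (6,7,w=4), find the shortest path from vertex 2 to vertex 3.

Step 1: Build adjacency list with weights:
  1: 2(w=8), 4(w=8), 5(w=8)
  2: 1(w=8), 3(w=7), 7(w=3)
  3: 2(w=7), 4(w=4), 6(w=2), 7(w=4)
  4: 1(w=8), 3(w=4), 6(w=2)
  5: 1(w=8), 7(w=9)
  6: 3(w=2), 4(w=2), 7(w=4)
  7: 2(w=3), 3(w=4), 5(w=9), 6(w=4)

Step 2: Apply Dijkstra's algorithm from vertex 2:
  Visit vertex 2 (distance=0)
    Update dist[1] = 8
    Update dist[3] = 7
    Update dist[7] = 3
  Visit vertex 7 (distance=3)
    Update dist[5] = 12
    Update dist[6] = 7
  Visit vertex 3 (distance=7)
    Update dist[4] = 11

Step 3: Shortest path: 2 -> 3
Total weight: 7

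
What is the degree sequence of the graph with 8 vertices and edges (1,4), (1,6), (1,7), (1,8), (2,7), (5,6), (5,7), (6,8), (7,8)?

Step 1: Count edges incident to each vertex:
  deg(1) = 4 (neighbors: 4, 6, 7, 8)
  deg(2) = 1 (neighbors: 7)
  deg(3) = 0 (neighbors: none)
  deg(4) = 1 (neighbors: 1)
  deg(5) = 2 (neighbors: 6, 7)
  deg(6) = 3 (neighbors: 1, 5, 8)
  deg(7) = 4 (neighbors: 1, 2, 5, 8)
  deg(8) = 3 (neighbors: 1, 6, 7)

Step 2: Sort degrees in non-increasing order:
  Degrees: [4, 1, 0, 1, 2, 3, 4, 3] -> sorted: [4, 4, 3, 3, 2, 1, 1, 0]

Degree sequence: [4, 4, 3, 3, 2, 1, 1, 0]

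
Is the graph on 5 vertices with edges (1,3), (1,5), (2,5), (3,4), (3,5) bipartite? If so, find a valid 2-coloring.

Step 1: Attempt 2-coloring using BFS:
  Start at vertex 1, assign color 0
  Color vertex 3 with color 1 (neighbor of 1)
  Color vertex 5 with color 1 (neighbor of 1)
  Color vertex 4 with color 0 (neighbor of 3)

Step 2: Conflict found! Vertices 3 and 5 are adjacent but have the same color.
This means the graph contains an odd cycle.

The graph is NOT bipartite.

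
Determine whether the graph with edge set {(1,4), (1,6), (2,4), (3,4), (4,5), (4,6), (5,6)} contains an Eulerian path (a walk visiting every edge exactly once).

Step 1: Find the degree of each vertex:
  deg(1) = 2
  deg(2) = 1
  deg(3) = 1
  deg(4) = 5
  deg(5) = 2
  deg(6) = 3

Step 2: Count vertices with odd degree:
  Odd-degree vertices: 2, 3, 4, 6 (4 total)

Step 3: Apply Euler's theorem:
  - Eulerian circuit exists iff graph is connected and all vertices have even degree
  - Eulerian path exists iff graph is connected and has 0 or 2 odd-degree vertices

Graph has 4 odd-degree vertices (need 0 or 2).
Neither Eulerian path nor Eulerian circuit exists.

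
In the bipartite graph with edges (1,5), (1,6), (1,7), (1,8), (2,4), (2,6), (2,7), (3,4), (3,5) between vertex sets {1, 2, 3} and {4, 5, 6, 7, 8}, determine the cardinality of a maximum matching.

Step 1: List the neighbors of each left vertex:
  1: 5, 6, 7, 8
  2: 4, 6, 7
  3: 4, 5

Step 2: Greedily match left vertices, then look for augmenting paths:
  Match 1 -- 5
  Match 2 -- 6
  Match 3 -- 4
  No augmenting path remains.

Step 3: Verify this is maximum:
  Matching size 3 = min(|L|, |R|) = min(3, 5), which is an upper bound, so this matching is maximum.

Maximum matching: {(1,5), (2,6), (3,4)}
Size: 3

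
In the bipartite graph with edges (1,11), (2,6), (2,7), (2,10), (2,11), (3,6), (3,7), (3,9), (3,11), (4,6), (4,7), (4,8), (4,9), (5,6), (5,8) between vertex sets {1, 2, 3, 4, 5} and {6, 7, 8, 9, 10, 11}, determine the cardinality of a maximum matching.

Step 1: List the neighbors of each left vertex:
  1: 11
  2: 6, 7, 10, 11
  3: 6, 7, 9, 11
  4: 6, 7, 8, 9
  5: 6, 8

Step 2: Greedily match left vertices, then look for augmenting paths:
  Match 1 -- 11
  Match 2 -- 10
  Match 3 -- 7
  Match 4 -- 8
  Match 5 -- 6
  No augmenting path remains.

Step 3: Verify this is maximum:
  Matching size 5 = min(|L|, |R|) = min(5, 6), which is an upper bound, so this matching is maximum.

Maximum matching: {(1,11), (2,10), (3,7), (4,8), (5,6)}
Size: 5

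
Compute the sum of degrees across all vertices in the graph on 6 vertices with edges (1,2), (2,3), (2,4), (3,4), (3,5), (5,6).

Step 1: Count edges incident to each vertex:
  deg(1) = 1 (neighbors: 2)
  deg(2) = 3 (neighbors: 1, 3, 4)
  deg(3) = 3 (neighbors: 2, 4, 5)
  deg(4) = 2 (neighbors: 2, 3)
  deg(5) = 2 (neighbors: 3, 6)
  deg(6) = 1 (neighbors: 5)

Step 2: Sum all degrees:
  1 + 3 + 3 + 2 + 2 + 1 = 12

Verification: sum of degrees = 2 * |E| = 2 * 6 = 12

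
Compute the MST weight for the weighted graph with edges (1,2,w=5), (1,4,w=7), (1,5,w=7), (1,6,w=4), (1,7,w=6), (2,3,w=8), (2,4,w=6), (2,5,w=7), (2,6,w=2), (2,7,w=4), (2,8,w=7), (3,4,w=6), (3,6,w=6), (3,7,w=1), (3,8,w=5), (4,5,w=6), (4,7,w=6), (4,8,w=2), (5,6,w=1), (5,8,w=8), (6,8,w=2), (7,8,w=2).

Apply Kruskal's algorithm (sort edges by weight, add if no cycle):

Sorted edges by weight:
  (3,7) w=1
  (5,6) w=1
  (2,6) w=2
  (4,8) w=2
  (6,8) w=2
  (7,8) w=2
  (1,6) w=4
  (2,7) w=4
  (1,2) w=5
  (3,8) w=5
  (1,7) w=6
  (2,4) w=6
  (3,6) w=6
  (3,4) w=6
  (4,5) w=6
  (4,7) w=6
  (1,5) w=7
  (1,4) w=7
  (2,8) w=7
  (2,5) w=7
  (2,3) w=8
  (5,8) w=8

Add edge (3,7) w=1 -- no cycle. Running total: 1
Add edge (5,6) w=1 -- no cycle. Running total: 2
Add edge (2,6) w=2 -- no cycle. Running total: 4
Add edge (4,8) w=2 -- no cycle. Running total: 6
Add edge (6,8) w=2 -- no cycle. Running total: 8
Add edge (7,8) w=2 -- no cycle. Running total: 10
Add edge (1,6) w=4 -- no cycle. Running total: 14

MST edges: (3,7,w=1), (5,6,w=1), (2,6,w=2), (4,8,w=2), (6,8,w=2), (7,8,w=2), (1,6,w=4)
Total MST weight: 1 + 1 + 2 + 2 + 2 + 2 + 4 = 14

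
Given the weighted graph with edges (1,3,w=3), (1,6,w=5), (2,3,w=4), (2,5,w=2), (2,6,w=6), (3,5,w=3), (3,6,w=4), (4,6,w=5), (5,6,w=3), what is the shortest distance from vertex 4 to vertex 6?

Step 1: Build adjacency list with weights:
  1: 3(w=3), 6(w=5)
  2: 3(w=4), 5(w=2), 6(w=6)
  3: 1(w=3), 2(w=4), 5(w=3), 6(w=4)
  4: 6(w=5)
  5: 2(w=2), 3(w=3), 6(w=3)
  6: 1(w=5), 2(w=6), 3(w=4), 4(w=5), 5(w=3)

Step 2: Apply Dijkstra's algorithm from vertex 4:
  Visit vertex 4 (distance=0)
    Update dist[6] = 5
  Visit vertex 6 (distance=5)
    Update dist[1] = 10
    Update dist[2] = 11
    Update dist[3] = 9
    Update dist[5] = 8

Step 3: Shortest path: 4 -> 6
Total weight: 5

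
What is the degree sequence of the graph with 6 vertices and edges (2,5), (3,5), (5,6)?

Step 1: Count edges incident to each vertex:
  deg(1) = 0 (neighbors: none)
  deg(2) = 1 (neighbors: 5)
  deg(3) = 1 (neighbors: 5)
  deg(4) = 0 (neighbors: none)
  deg(5) = 3 (neighbors: 2, 3, 6)
  deg(6) = 1 (neighbors: 5)

Step 2: Sort degrees in non-increasing order:
  Degrees: [0, 1, 1, 0, 3, 1] -> sorted: [3, 1, 1, 1, 0, 0]

Degree sequence: [3, 1, 1, 1, 0, 0]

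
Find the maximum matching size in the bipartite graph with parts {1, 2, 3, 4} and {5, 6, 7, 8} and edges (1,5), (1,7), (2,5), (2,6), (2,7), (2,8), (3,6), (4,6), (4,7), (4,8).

Step 1: List the neighbors of each left vertex:
  1: 5, 7
  2: 5, 6, 7, 8
  3: 6
  4: 6, 7, 8

Step 2: Greedily match left vertices, then look for augmenting paths:
  Match 1 -- 5
  Match 2 -- 8
  Match 3 -- 6
  Match 4 -- 7
  No augmenting path remains.

Step 3: Verify this is maximum:
  Matching size 4 = min(|L|, |R|) = min(4, 4), which is an upper bound, so this matching is maximum.

Maximum matching: {(1,5), (2,8), (3,6), (4,7)}
Size: 4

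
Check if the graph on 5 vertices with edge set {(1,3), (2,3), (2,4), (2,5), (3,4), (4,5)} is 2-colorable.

Step 1: Attempt 2-coloring using BFS:
  Start at vertex 1, assign color 0
  Color vertex 3 with color 1 (neighbor of 1)
  Color vertex 2 with color 0 (neighbor of 3)
  Color vertex 4 with color 0 (neighbor of 3)

Step 2: Conflict found! Vertices 2 and 4 are adjacent but have the same color.
This means the graph contains an odd cycle.

The graph is NOT bipartite.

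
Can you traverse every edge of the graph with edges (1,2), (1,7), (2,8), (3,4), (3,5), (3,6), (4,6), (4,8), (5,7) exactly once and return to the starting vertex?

Step 1: Find the degree of each vertex:
  deg(1) = 2
  deg(2) = 2
  deg(3) = 3
  deg(4) = 3
  deg(5) = 2
  deg(6) = 2
  deg(7) = 2
  deg(8) = 2

Step 2: Count vertices with odd degree:
  Odd-degree vertices: 3, 4 (2 total)

Step 3: Apply Euler's theorem:
  - Eulerian circuit exists iff graph is connected and all vertices have even degree
  - Eulerian path exists iff graph is connected and has 0 or 2 odd-degree vertices

Graph is connected with exactly 2 odd-degree vertices (3, 4).
Eulerian path exists (starting and ending at the odd-degree vertices), but no Eulerian circuit.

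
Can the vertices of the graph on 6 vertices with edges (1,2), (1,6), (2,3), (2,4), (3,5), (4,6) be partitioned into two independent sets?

Step 1: Attempt 2-coloring using BFS:
  Start at vertex 1, assign color 0
  Color vertex 2 with color 1 (neighbor of 1)
  Color vertex 6 with color 1 (neighbor of 1)
  Color vertex 3 with color 0 (neighbor of 2)
  Color vertex 4 with color 0 (neighbor of 2)
  Color vertex 5 with color 1 (neighbor of 3)

Step 2: 2-coloring succeeded. No conflicts found.
  Set A (color 0): {1, 3, 4}
  Set B (color 1): {2, 5, 6}

The graph is bipartite with partition {1, 3, 4}, {2, 5, 6}.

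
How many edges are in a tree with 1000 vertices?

A tree on n vertices always has exactly n - 1 edges.
For n = 1000: edges = 1000 - 1 = 999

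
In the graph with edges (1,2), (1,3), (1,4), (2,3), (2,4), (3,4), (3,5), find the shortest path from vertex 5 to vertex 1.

Step 1: Build adjacency list:
  1: 2, 3, 4
  2: 1, 3, 4
  3: 1, 2, 4, 5
  4: 1, 2, 3
  5: 3

Step 2: BFS from vertex 5 to find shortest path to 1:
  vertex 3 reached at distance 1
  vertex 1 reached at distance 2

Step 3: Shortest path: 5 -> 3 -> 1
Path length: 2 edges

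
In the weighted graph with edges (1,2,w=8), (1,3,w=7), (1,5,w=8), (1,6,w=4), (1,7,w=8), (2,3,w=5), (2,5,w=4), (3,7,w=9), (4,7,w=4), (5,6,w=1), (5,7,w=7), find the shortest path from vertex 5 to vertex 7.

Step 1: Build adjacency list with weights:
  1: 2(w=8), 3(w=7), 5(w=8), 6(w=4), 7(w=8)
  2: 1(w=8), 3(w=5), 5(w=4)
  3: 1(w=7), 2(w=5), 7(w=9)
  4: 7(w=4)
  5: 1(w=8), 2(w=4), 6(w=1), 7(w=7)
  6: 1(w=4), 5(w=1)
  7: 1(w=8), 3(w=9), 4(w=4), 5(w=7)

Step 2: Apply Dijkstra's algorithm from vertex 5:
  Visit vertex 5 (distance=0)
    Update dist[1] = 8
    Update dist[2] = 4
    Update dist[6] = 1
    Update dist[7] = 7
  Visit vertex 6 (distance=1)
    Update dist[1] = 5
  Visit vertex 2 (distance=4)
    Update dist[3] = 9
  Visit vertex 1 (distance=5)
  Visit vertex 7 (distance=7)
    Update dist[4] = 11

Step 3: Shortest path: 5 -> 7
Total weight: 7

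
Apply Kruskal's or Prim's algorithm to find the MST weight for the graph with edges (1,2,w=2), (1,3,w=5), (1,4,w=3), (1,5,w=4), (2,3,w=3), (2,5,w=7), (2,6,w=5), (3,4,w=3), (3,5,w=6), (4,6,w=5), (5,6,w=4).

Apply Kruskal's algorithm (sort edges by weight, add if no cycle):

Sorted edges by weight:
  (1,2) w=2
  (1,4) w=3
  (2,3) w=3
  (3,4) w=3
  (1,5) w=4
  (5,6) w=4
  (1,3) w=5
  (2,6) w=5
  (4,6) w=5
  (3,5) w=6
  (2,5) w=7

Add edge (1,2) w=2 -- no cycle. Running total: 2
Add edge (1,4) w=3 -- no cycle. Running total: 5
Add edge (2,3) w=3 -- no cycle. Running total: 8
Skip edge (3,4) w=3 -- would create cycle
Add edge (1,5) w=4 -- no cycle. Running total: 12
Add edge (5,6) w=4 -- no cycle. Running total: 16

MST edges: (1,2,w=2), (1,4,w=3), (2,3,w=3), (1,5,w=4), (5,6,w=4)
Total MST weight: 2 + 3 + 3 + 4 + 4 = 16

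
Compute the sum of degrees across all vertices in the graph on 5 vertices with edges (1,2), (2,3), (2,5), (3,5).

Step 1: Count edges incident to each vertex:
  deg(1) = 1 (neighbors: 2)
  deg(2) = 3 (neighbors: 1, 3, 5)
  deg(3) = 2 (neighbors: 2, 5)
  deg(4) = 0 (neighbors: none)
  deg(5) = 2 (neighbors: 2, 3)

Step 2: Sum all degrees:
  1 + 3 + 2 + 0 + 2 = 8

Verification: sum of degrees = 2 * |E| = 2 * 4 = 8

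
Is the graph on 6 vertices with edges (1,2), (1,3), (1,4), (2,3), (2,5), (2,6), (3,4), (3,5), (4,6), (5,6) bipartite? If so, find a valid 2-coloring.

Step 1: Attempt 2-coloring using BFS:
  Start at vertex 1, assign color 0
  Color vertex 2 with color 1 (neighbor of 1)
  Color vertex 3 with color 1 (neighbor of 1)
  Color vertex 4 with color 1 (neighbor of 1)

Step 2: Conflict found! Vertices 2 and 3 are adjacent but have the same color.
This means the graph contains an odd cycle.

The graph is NOT bipartite.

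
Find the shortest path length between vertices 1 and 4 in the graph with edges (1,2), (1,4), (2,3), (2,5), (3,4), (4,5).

Step 1: Build adjacency list:
  1: 2, 4
  2: 1, 3, 5
  3: 2, 4
  4: 1, 3, 5
  5: 2, 4

Step 2: BFS from vertex 1 to find shortest path to 4:
  vertex 2 reached at distance 1
  vertex 4 reached at distance 1

Step 3: Shortest path: 1 -> 4
Path length: 1 edge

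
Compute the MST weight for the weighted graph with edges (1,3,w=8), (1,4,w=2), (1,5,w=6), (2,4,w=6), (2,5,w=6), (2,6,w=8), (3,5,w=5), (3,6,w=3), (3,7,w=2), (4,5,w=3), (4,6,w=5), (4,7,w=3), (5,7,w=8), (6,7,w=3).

Apply Kruskal's algorithm (sort edges by weight, add if no cycle):

Sorted edges by weight:
  (1,4) w=2
  (3,7) w=2
  (3,6) w=3
  (4,5) w=3
  (4,7) w=3
  (6,7) w=3
  (3,5) w=5
  (4,6) w=5
  (1,5) w=6
  (2,5) w=6
  (2,4) w=6
  (1,3) w=8
  (2,6) w=8
  (5,7) w=8

Add edge (1,4) w=2 -- no cycle. Running total: 2
Add edge (3,7) w=2 -- no cycle. Running total: 4
Add edge (3,6) w=3 -- no cycle. Running total: 7
Add edge (4,5) w=3 -- no cycle. Running total: 10
Add edge (4,7) w=3 -- no cycle. Running total: 13
Skip edge (6,7) w=3 -- would create cycle
Skip edge (3,5) w=5 -- would create cycle
Skip edge (4,6) w=5 -- would create cycle
Skip edge (1,5) w=6 -- would create cycle
Add edge (2,5) w=6 -- no cycle. Running total: 19

MST edges: (1,4,w=2), (3,7,w=2), (3,6,w=3), (4,5,w=3), (4,7,w=3), (2,5,w=6)
Total MST weight: 2 + 2 + 3 + 3 + 3 + 6 = 19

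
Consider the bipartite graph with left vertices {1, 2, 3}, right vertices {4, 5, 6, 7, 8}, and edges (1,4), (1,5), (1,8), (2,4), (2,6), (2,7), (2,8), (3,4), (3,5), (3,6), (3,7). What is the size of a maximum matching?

Step 1: List the neighbors of each left vertex:
  1: 4, 5, 8
  2: 4, 6, 7, 8
  3: 4, 5, 6, 7

Step 2: Greedily match left vertices, then look for augmenting paths:
  Match 1 -- 4
  Match 2 -- 6
  Match 3 -- 5
  No augmenting path remains.

Step 3: Verify this is maximum:
  Matching size 3 = min(|L|, |R|) = min(3, 5), which is an upper bound, so this matching is maximum.

Maximum matching: {(1,4), (2,6), (3,5)}
Size: 3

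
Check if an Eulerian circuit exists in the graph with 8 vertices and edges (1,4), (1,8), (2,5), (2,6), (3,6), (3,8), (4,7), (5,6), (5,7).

Step 1: Find the degree of each vertex:
  deg(1) = 2
  deg(2) = 2
  deg(3) = 2
  deg(4) = 2
  deg(5) = 3
  deg(6) = 3
  deg(7) = 2
  deg(8) = 2

Step 2: Count vertices with odd degree:
  Odd-degree vertices: 5, 6 (2 total)

Step 3: Apply Euler's theorem:
  - Eulerian circuit exists iff graph is connected and all vertices have even degree
  - Eulerian path exists iff graph is connected and has 0 or 2 odd-degree vertices

Graph is connected with exactly 2 odd-degree vertices (5, 6).
Eulerian path exists (starting and ending at the odd-degree vertices), but no Eulerian circuit.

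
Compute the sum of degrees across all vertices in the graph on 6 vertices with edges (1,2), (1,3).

Step 1: Count edges incident to each vertex:
  deg(1) = 2 (neighbors: 2, 3)
  deg(2) = 1 (neighbors: 1)
  deg(3) = 1 (neighbors: 1)
  deg(4) = 0 (neighbors: none)
  deg(5) = 0 (neighbors: none)
  deg(6) = 0 (neighbors: none)

Step 2: Sum all degrees:
  2 + 1 + 1 + 0 + 0 + 0 = 4

Verification: sum of degrees = 2 * |E| = 2 * 2 = 4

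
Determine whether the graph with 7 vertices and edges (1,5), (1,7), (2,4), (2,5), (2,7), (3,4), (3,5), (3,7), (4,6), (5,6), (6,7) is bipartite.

Step 1: Attempt 2-coloring using BFS:
  Start at vertex 1, assign color 0
  Color vertex 5 with color 1 (neighbor of 1)
  Color vertex 7 with color 1 (neighbor of 1)
  Color vertex 2 with color 0 (neighbor of 5)
  Color vertex 3 with color 0 (neighbor of 5)
  Color vertex 6 with color 0 (neighbor of 5)
  Color vertex 4 with color 1 (neighbor of 2)

Step 2: 2-coloring succeeded. No conflicts found.
  Set A (color 0): {1, 2, 3, 6}
  Set B (color 1): {4, 5, 7}

The graph is bipartite with partition {1, 2, 3, 6}, {4, 5, 7}.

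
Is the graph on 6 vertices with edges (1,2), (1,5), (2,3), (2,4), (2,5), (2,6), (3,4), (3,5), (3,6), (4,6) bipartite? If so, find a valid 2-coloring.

Step 1: Attempt 2-coloring using BFS:
  Start at vertex 1, assign color 0
  Color vertex 2 with color 1 (neighbor of 1)
  Color vertex 5 with color 1 (neighbor of 1)
  Color vertex 3 with color 0 (neighbor of 2)
  Color vertex 4 with color 0 (neighbor of 2)

Step 2: Conflict found! Vertices 2 and 5 are adjacent but have the same color.
This means the graph contains an odd cycle.

The graph is NOT bipartite.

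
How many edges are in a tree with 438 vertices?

A tree on n vertices always has exactly n - 1 edges.
For n = 438: edges = 438 - 1 = 437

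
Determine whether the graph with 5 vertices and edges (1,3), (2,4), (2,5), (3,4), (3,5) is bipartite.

Step 1: Attempt 2-coloring using BFS:
  Start at vertex 1, assign color 0
  Color vertex 3 with color 1 (neighbor of 1)
  Color vertex 4 with color 0 (neighbor of 3)
  Color vertex 5 with color 0 (neighbor of 3)
  Color vertex 2 with color 1 (neighbor of 4)

Step 2: 2-coloring succeeded. No conflicts found.
  Set A (color 0): {1, 4, 5}
  Set B (color 1): {2, 3}

The graph is bipartite with partition {1, 4, 5}, {2, 3}.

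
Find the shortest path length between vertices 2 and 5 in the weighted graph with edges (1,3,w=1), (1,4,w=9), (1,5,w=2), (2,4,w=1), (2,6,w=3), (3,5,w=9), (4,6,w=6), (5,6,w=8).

Step 1: Build adjacency list with weights:
  1: 3(w=1), 4(w=9), 5(w=2)
  2: 4(w=1), 6(w=3)
  3: 1(w=1), 5(w=9)
  4: 1(w=9), 2(w=1), 6(w=6)
  5: 1(w=2), 3(w=9), 6(w=8)
  6: 2(w=3), 4(w=6), 5(w=8)

Step 2: Apply Dijkstra's algorithm from vertex 2:
  Visit vertex 2 (distance=0)
    Update dist[4] = 1
    Update dist[6] = 3
  Visit vertex 4 (distance=1)
    Update dist[1] = 10
  Visit vertex 6 (distance=3)
    Update dist[5] = 11
  Visit vertex 1 (distance=10)
    Update dist[3] = 11
  Visit vertex 3 (distance=11)
  Visit vertex 5 (distance=11)

Step 3: Shortest path: 2 -> 6 -> 5
Total weight: 3 + 8 = 11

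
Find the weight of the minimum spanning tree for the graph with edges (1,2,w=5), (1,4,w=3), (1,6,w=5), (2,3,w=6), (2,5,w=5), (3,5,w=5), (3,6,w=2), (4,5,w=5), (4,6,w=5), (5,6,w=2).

Apply Kruskal's algorithm (sort edges by weight, add if no cycle):

Sorted edges by weight:
  (3,6) w=2
  (5,6) w=2
  (1,4) w=3
  (1,6) w=5
  (1,2) w=5
  (2,5) w=5
  (3,5) w=5
  (4,6) w=5
  (4,5) w=5
  (2,3) w=6

Add edge (3,6) w=2 -- no cycle. Running total: 2
Add edge (5,6) w=2 -- no cycle. Running total: 4
Add edge (1,4) w=3 -- no cycle. Running total: 7
Add edge (1,6) w=5 -- no cycle. Running total: 12
Add edge (1,2) w=5 -- no cycle. Running total: 17

MST edges: (3,6,w=2), (5,6,w=2), (1,4,w=3), (1,6,w=5), (1,2,w=5)
Total MST weight: 2 + 2 + 3 + 5 + 5 = 17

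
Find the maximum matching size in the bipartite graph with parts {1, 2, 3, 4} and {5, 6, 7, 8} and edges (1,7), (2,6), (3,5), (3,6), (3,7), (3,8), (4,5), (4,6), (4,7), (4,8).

Step 1: List the neighbors of each left vertex:
  1: 7
  2: 6
  3: 5, 6, 7, 8
  4: 5, 6, 7, 8

Step 2: Greedily match left vertices, then look for augmenting paths:
  Match 1 -- 7
  Match 2 -- 6
  Match 3 -- 5
  Match 4 -- 8
  No augmenting path remains.

Step 3: Verify this is maximum:
  Matching size 4 = min(|L|, |R|) = min(4, 4), which is an upper bound, so this matching is maximum.

Maximum matching: {(1,7), (2,6), (3,5), (4,8)}
Size: 4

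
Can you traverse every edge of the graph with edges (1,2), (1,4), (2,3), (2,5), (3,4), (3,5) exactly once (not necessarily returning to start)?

Step 1: Find the degree of each vertex:
  deg(1) = 2
  deg(2) = 3
  deg(3) = 3
  deg(4) = 2
  deg(5) = 2

Step 2: Count vertices with odd degree:
  Odd-degree vertices: 2, 3 (2 total)

Step 3: Apply Euler's theorem:
  - Eulerian circuit exists iff graph is connected and all vertices have even degree
  - Eulerian path exists iff graph is connected and has 0 or 2 odd-degree vertices

Graph is connected with exactly 2 odd-degree vertices (2, 3).
Eulerian path exists (starting and ending at the odd-degree vertices), but no Eulerian circuit.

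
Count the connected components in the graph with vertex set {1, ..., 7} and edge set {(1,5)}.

Step 1: Build adjacency list from edges:
  1: 5
  2: (none)
  3: (none)
  4: (none)
  5: 1
  6: (none)
  7: (none)

Step 2: Run BFS/DFS from vertex 1:
  Visited: {1, 5}
  Reached 2 of 7 vertices

Step 3: Only 2 of 7 vertices reached. Graph is disconnected.
Connected components: {1, 5}, {2}, {3}, {4}, {6}, {7}
Number of connected components: 6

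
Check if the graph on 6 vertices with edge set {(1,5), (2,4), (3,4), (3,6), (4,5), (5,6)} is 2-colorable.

Step 1: Attempt 2-coloring using BFS:
  Start at vertex 1, assign color 0
  Color vertex 5 with color 1 (neighbor of 1)
  Color vertex 4 with color 0 (neighbor of 5)
  Color vertex 6 with color 0 (neighbor of 5)
  Color vertex 2 with color 1 (neighbor of 4)
  Color vertex 3 with color 1 (neighbor of 4)

Step 2: 2-coloring succeeded. No conflicts found.
  Set A (color 0): {1, 4, 6}
  Set B (color 1): {2, 3, 5}

The graph is bipartite with partition {1, 4, 6}, {2, 3, 5}.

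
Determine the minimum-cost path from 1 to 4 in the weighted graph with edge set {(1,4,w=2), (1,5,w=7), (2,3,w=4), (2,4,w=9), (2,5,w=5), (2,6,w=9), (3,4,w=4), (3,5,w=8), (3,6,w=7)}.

Step 1: Build adjacency list with weights:
  1: 4(w=2), 5(w=7)
  2: 3(w=4), 4(w=9), 5(w=5), 6(w=9)
  3: 2(w=4), 4(w=4), 5(w=8), 6(w=7)
  4: 1(w=2), 2(w=9), 3(w=4)
  5: 1(w=7), 2(w=5), 3(w=8)
  6: 2(w=9), 3(w=7)

Step 2: Apply Dijkstra's algorithm from vertex 1:
  Visit vertex 1 (distance=0)
    Update dist[4] = 2
    Update dist[5] = 7
  Visit vertex 4 (distance=2)
    Update dist[2] = 11
    Update dist[3] = 6

Step 3: Shortest path: 1 -> 4
Total weight: 2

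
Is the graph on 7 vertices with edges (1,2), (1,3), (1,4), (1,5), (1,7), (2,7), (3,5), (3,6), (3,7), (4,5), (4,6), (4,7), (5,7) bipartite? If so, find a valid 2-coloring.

Step 1: Attempt 2-coloring using BFS:
  Start at vertex 1, assign color 0
  Color vertex 2 with color 1 (neighbor of 1)
  Color vertex 3 with color 1 (neighbor of 1)
  Color vertex 4 with color 1 (neighbor of 1)
  Color vertex 5 with color 1 (neighbor of 1)
  Color vertex 7 with color 1 (neighbor of 1)

Step 2: Conflict found! Vertices 2 and 7 are adjacent but have the same color.
This means the graph contains an odd cycle.

The graph is NOT bipartite.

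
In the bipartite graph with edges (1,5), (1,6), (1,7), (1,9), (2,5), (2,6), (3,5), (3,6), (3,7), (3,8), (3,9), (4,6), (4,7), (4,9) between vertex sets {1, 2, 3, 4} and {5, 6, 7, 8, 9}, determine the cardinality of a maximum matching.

Step 1: List the neighbors of each left vertex:
  1: 5, 6, 7, 9
  2: 5, 6
  3: 5, 6, 7, 8, 9
  4: 6, 7, 9

Step 2: Greedily match left vertices, then look for augmenting paths:
  Match 1 -- 5
  Match 2 -- 6
  Match 3 -- 7
  Match 4 -- 9
  No augmenting path remains.

Step 3: Verify this is maximum:
  Matching size 4 = min(|L|, |R|) = min(4, 5), which is an upper bound, so this matching is maximum.

Maximum matching: {(1,5), (2,6), (3,7), (4,9)}
Size: 4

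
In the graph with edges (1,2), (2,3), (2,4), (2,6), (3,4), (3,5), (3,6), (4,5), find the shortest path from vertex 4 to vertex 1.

Step 1: Build adjacency list:
  1: 2
  2: 1, 3, 4, 6
  3: 2, 4, 5, 6
  4: 2, 3, 5
  5: 3, 4
  6: 2, 3

Step 2: BFS from vertex 4 to find shortest path to 1:
  vertex 2 reached at distance 1
  vertex 3 reached at distance 1
  vertex 5 reached at distance 1
  vertex 1 reached at distance 2

Step 3: Shortest path: 4 -> 2 -> 1
Path length: 2 edges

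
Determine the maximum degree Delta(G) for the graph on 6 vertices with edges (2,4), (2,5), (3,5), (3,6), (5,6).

Step 1: Count edges incident to each vertex:
  deg(1) = 0 (neighbors: none)
  deg(2) = 2 (neighbors: 4, 5)
  deg(3) = 2 (neighbors: 5, 6)
  deg(4) = 1 (neighbors: 2)
  deg(5) = 3 (neighbors: 2, 3, 6)
  deg(6) = 2 (neighbors: 3, 5)

Step 2: Find maximum:
  max(0, 2, 2, 1, 3, 2) = 3 (vertex 5)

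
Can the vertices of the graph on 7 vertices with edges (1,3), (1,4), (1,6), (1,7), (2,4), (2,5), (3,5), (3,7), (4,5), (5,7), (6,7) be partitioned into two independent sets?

Step 1: Attempt 2-coloring using BFS:
  Start at vertex 1, assign color 0
  Color vertex 3 with color 1 (neighbor of 1)
  Color vertex 4 with color 1 (neighbor of 1)
  Color vertex 6 with color 1 (neighbor of 1)
  Color vertex 7 with color 1 (neighbor of 1)
  Color vertex 5 with color 0 (neighbor of 3)

Step 2: Conflict found! Vertices 3 and 7 are adjacent but have the same color.
This means the graph contains an odd cycle.

The graph is NOT bipartite.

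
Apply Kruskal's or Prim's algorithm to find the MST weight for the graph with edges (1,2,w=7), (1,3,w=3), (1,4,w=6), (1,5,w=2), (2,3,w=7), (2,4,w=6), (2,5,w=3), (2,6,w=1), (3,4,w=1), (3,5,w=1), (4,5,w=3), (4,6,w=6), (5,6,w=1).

Apply Kruskal's algorithm (sort edges by weight, add if no cycle):

Sorted edges by weight:
  (2,6) w=1
  (3,4) w=1
  (3,5) w=1
  (5,6) w=1
  (1,5) w=2
  (1,3) w=3
  (2,5) w=3
  (4,5) w=3
  (1,4) w=6
  (2,4) w=6
  (4,6) w=6
  (1,2) w=7
  (2,3) w=7

Add edge (2,6) w=1 -- no cycle. Running total: 1
Add edge (3,4) w=1 -- no cycle. Running total: 2
Add edge (3,5) w=1 -- no cycle. Running total: 3
Add edge (5,6) w=1 -- no cycle. Running total: 4
Add edge (1,5) w=2 -- no cycle. Running total: 6

MST edges: (2,6,w=1), (3,4,w=1), (3,5,w=1), (5,6,w=1), (1,5,w=2)
Total MST weight: 1 + 1 + 1 + 1 + 2 = 6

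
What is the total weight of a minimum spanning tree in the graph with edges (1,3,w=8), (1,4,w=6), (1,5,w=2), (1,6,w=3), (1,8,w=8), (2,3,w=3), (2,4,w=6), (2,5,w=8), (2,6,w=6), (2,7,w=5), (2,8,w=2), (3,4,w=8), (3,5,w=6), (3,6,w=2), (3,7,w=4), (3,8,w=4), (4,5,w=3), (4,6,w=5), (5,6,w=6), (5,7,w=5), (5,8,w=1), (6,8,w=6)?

Apply Kruskal's algorithm (sort edges by weight, add if no cycle):

Sorted edges by weight:
  (5,8) w=1
  (1,5) w=2
  (2,8) w=2
  (3,6) w=2
  (1,6) w=3
  (2,3) w=3
  (4,5) w=3
  (3,7) w=4
  (3,8) w=4
  (2,7) w=5
  (4,6) w=5
  (5,7) w=5
  (1,4) w=6
  (2,4) w=6
  (2,6) w=6
  (3,5) w=6
  (5,6) w=6
  (6,8) w=6
  (1,8) w=8
  (1,3) w=8
  (2,5) w=8
  (3,4) w=8

Add edge (5,8) w=1 -- no cycle. Running total: 1
Add edge (1,5) w=2 -- no cycle. Running total: 3
Add edge (2,8) w=2 -- no cycle. Running total: 5
Add edge (3,6) w=2 -- no cycle. Running total: 7
Add edge (1,6) w=3 -- no cycle. Running total: 10
Skip edge (2,3) w=3 -- would create cycle
Add edge (4,5) w=3 -- no cycle. Running total: 13
Add edge (3,7) w=4 -- no cycle. Running total: 17

MST edges: (5,8,w=1), (1,5,w=2), (2,8,w=2), (3,6,w=2), (1,6,w=3), (4,5,w=3), (3,7,w=4)
Total MST weight: 1 + 2 + 2 + 2 + 3 + 3 + 4 = 17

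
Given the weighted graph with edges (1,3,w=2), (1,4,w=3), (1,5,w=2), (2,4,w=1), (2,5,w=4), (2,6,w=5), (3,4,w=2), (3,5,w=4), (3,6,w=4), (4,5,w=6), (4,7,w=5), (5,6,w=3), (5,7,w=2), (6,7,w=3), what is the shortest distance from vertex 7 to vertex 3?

Step 1: Build adjacency list with weights:
  1: 3(w=2), 4(w=3), 5(w=2)
  2: 4(w=1), 5(w=4), 6(w=5)
  3: 1(w=2), 4(w=2), 5(w=4), 6(w=4)
  4: 1(w=3), 2(w=1), 3(w=2), 5(w=6), 7(w=5)
  5: 1(w=2), 2(w=4), 3(w=4), 4(w=6), 6(w=3), 7(w=2)
  6: 2(w=5), 3(w=4), 5(w=3), 7(w=3)
  7: 4(w=5), 5(w=2), 6(w=3)

Step 2: Apply Dijkstra's algorithm from vertex 7:
  Visit vertex 7 (distance=0)
    Update dist[4] = 5
    Update dist[5] = 2
    Update dist[6] = 3
  Visit vertex 5 (distance=2)
    Update dist[1] = 4
    Update dist[2] = 6
    Update dist[3] = 6
  Visit vertex 6 (distance=3)
  Visit vertex 1 (distance=4)
  Visit vertex 4 (distance=5)
  Visit vertex 2 (distance=6)
  Visit vertex 3 (distance=6)

Step 3: Shortest path: 7 -> 5 -> 3
Total weight: 2 + 4 = 6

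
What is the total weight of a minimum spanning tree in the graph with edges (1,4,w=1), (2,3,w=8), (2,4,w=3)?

Apply Kruskal's algorithm (sort edges by weight, add if no cycle):

Sorted edges by weight:
  (1,4) w=1
  (2,4) w=3
  (2,3) w=8

Add edge (1,4) w=1 -- no cycle. Running total: 1
Add edge (2,4) w=3 -- no cycle. Running total: 4
Add edge (2,3) w=8 -- no cycle. Running total: 12

MST edges: (1,4,w=1), (2,4,w=3), (2,3,w=8)
Total MST weight: 1 + 3 + 8 = 12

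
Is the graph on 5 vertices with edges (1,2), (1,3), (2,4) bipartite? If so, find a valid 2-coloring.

Step 1: Attempt 2-coloring using BFS:
  Start at vertex 1, assign color 0
  Color vertex 2 with color 1 (neighbor of 1)
  Color vertex 3 with color 1 (neighbor of 1)
  Color vertex 4 with color 0 (neighbor of 2)
  Start new component at vertex 5, assign color 0

Step 2: 2-coloring succeeded. No conflicts found.
  Set A (color 0): {1, 4, 5}
  Set B (color 1): {2, 3}

The graph is bipartite with partition {1, 4, 5}, {2, 3}.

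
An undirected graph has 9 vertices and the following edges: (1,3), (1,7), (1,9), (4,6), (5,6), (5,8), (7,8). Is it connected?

Step 1: Build adjacency list from edges:
  1: 3, 7, 9
  2: (none)
  3: 1
  4: 6
  5: 6, 8
  6: 4, 5
  7: 1, 8
  8: 5, 7
  9: 1

Step 2: Run BFS/DFS from vertex 1:
  Visited: {1, 3, 7, 9, 8, 5, 6, 4}
  Reached 8 of 9 vertices

Step 3: Only 8 of 9 vertices reached. Graph is disconnected.
Connected components: {1, 3, 4, 5, 6, 7, 8, 9}, {2}
Answer: No, the graph is not connected (2 components).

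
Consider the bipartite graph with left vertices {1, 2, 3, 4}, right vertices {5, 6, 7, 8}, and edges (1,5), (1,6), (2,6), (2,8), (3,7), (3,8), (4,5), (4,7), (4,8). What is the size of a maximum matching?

Step 1: List the neighbors of each left vertex:
  1: 5, 6
  2: 6, 8
  3: 7, 8
  4: 5, 7, 8

Step 2: Greedily match left vertices, then look for augmenting paths:
  Match 1 -- 5
  Match 2 -- 6
  Match 3 -- 7
  Match 4 -- 8
  No augmenting path remains.

Step 3: Verify this is maximum:
  Matching size 4 = min(|L|, |R|) = min(4, 4), which is an upper bound, so this matching is maximum.

Maximum matching: {(1,5), (2,6), (3,7), (4,8)}
Size: 4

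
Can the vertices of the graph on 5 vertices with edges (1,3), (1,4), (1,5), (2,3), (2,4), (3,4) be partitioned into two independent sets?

Step 1: Attempt 2-coloring using BFS:
  Start at vertex 1, assign color 0
  Color vertex 3 with color 1 (neighbor of 1)
  Color vertex 4 with color 1 (neighbor of 1)
  Color vertex 5 with color 1 (neighbor of 1)
  Color vertex 2 with color 0 (neighbor of 3)

Step 2: Conflict found! Vertices 3 and 4 are adjacent but have the same color.
This means the graph contains an odd cycle.

The graph is NOT bipartite.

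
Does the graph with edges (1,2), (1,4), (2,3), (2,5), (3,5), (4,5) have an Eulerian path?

Step 1: Find the degree of each vertex:
  deg(1) = 2
  deg(2) = 3
  deg(3) = 2
  deg(4) = 2
  deg(5) = 3

Step 2: Count vertices with odd degree:
  Odd-degree vertices: 2, 5 (2 total)

Step 3: Apply Euler's theorem:
  - Eulerian circuit exists iff graph is connected and all vertices have even degree
  - Eulerian path exists iff graph is connected and has 0 or 2 odd-degree vertices

Graph is connected with exactly 2 odd-degree vertices (2, 5).
Eulerian path exists (starting and ending at the odd-degree vertices), but no Eulerian circuit.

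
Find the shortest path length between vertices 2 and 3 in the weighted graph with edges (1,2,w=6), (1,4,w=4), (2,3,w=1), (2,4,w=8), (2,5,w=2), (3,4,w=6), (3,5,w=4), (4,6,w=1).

Step 1: Build adjacency list with weights:
  1: 2(w=6), 4(w=4)
  2: 1(w=6), 3(w=1), 4(w=8), 5(w=2)
  3: 2(w=1), 4(w=6), 5(w=4)
  4: 1(w=4), 2(w=8), 3(w=6), 6(w=1)
  5: 2(w=2), 3(w=4)
  6: 4(w=1)

Step 2: Apply Dijkstra's algorithm from vertex 2:
  Visit vertex 2 (distance=0)
    Update dist[1] = 6
    Update dist[3] = 1
    Update dist[4] = 8
    Update dist[5] = 2
  Visit vertex 3 (distance=1)
    Update dist[4] = 7

Step 3: Shortest path: 2 -> 3
Total weight: 1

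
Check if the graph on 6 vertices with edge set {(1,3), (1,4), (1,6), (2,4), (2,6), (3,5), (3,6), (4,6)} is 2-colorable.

Step 1: Attempt 2-coloring using BFS:
  Start at vertex 1, assign color 0
  Color vertex 3 with color 1 (neighbor of 1)
  Color vertex 4 with color 1 (neighbor of 1)
  Color vertex 6 with color 1 (neighbor of 1)
  Color vertex 5 with color 0 (neighbor of 3)

Step 2: Conflict found! Vertices 3 and 6 are adjacent but have the same color.
This means the graph contains an odd cycle.

The graph is NOT bipartite.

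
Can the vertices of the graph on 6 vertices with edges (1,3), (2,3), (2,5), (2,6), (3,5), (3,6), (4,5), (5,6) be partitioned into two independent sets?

Step 1: Attempt 2-coloring using BFS:
  Start at vertex 1, assign color 0
  Color vertex 3 with color 1 (neighbor of 1)
  Color vertex 2 with color 0 (neighbor of 3)
  Color vertex 5 with color 0 (neighbor of 3)
  Color vertex 6 with color 0 (neighbor of 3)

Step 2: Conflict found! Vertices 2 and 5 are adjacent but have the same color.
This means the graph contains an odd cycle.

The graph is NOT bipartite.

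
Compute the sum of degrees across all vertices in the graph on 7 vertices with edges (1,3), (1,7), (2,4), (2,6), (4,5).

Step 1: Count edges incident to each vertex:
  deg(1) = 2 (neighbors: 3, 7)
  deg(2) = 2 (neighbors: 4, 6)
  deg(3) = 1 (neighbors: 1)
  deg(4) = 2 (neighbors: 2, 5)
  deg(5) = 1 (neighbors: 4)
  deg(6) = 1 (neighbors: 2)
  deg(7) = 1 (neighbors: 1)

Step 2: Sum all degrees:
  2 + 2 + 1 + 2 + 1 + 1 + 1 = 10

Verification: sum of degrees = 2 * |E| = 2 * 5 = 10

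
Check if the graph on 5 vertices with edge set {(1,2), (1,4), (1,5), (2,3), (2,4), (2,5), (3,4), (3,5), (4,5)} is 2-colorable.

Step 1: Attempt 2-coloring using BFS:
  Start at vertex 1, assign color 0
  Color vertex 2 with color 1 (neighbor of 1)
  Color vertex 4 with color 1 (neighbor of 1)
  Color vertex 5 with color 1 (neighbor of 1)
  Color vertex 3 with color 0 (neighbor of 2)

Step 2: Conflict found! Vertices 2 and 4 are adjacent but have the same color.
This means the graph contains an odd cycle.

The graph is NOT bipartite.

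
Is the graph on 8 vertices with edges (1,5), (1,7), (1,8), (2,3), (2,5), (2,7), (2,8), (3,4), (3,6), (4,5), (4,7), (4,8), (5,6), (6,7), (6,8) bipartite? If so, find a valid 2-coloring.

Step 1: Attempt 2-coloring using BFS:
  Start at vertex 1, assign color 0
  Color vertex 5 with color 1 (neighbor of 1)
  Color vertex 7 with color 1 (neighbor of 1)
  Color vertex 8 with color 1 (neighbor of 1)
  Color vertex 2 with color 0 (neighbor of 5)
  Color vertex 4 with color 0 (neighbor of 5)
  Color vertex 6 with color 0 (neighbor of 5)
  Color vertex 3 with color 1 (neighbor of 2)

Step 2: 2-coloring succeeded. No conflicts found.
  Set A (color 0): {1, 2, 4, 6}
  Set B (color 1): {3, 5, 7, 8}

The graph is bipartite with partition {1, 2, 4, 6}, {3, 5, 7, 8}.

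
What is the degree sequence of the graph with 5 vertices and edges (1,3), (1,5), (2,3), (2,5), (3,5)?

Step 1: Count edges incident to each vertex:
  deg(1) = 2 (neighbors: 3, 5)
  deg(2) = 2 (neighbors: 3, 5)
  deg(3) = 3 (neighbors: 1, 2, 5)
  deg(4) = 0 (neighbors: none)
  deg(5) = 3 (neighbors: 1, 2, 3)

Step 2: Sort degrees in non-increasing order:
  Degrees: [2, 2, 3, 0, 3] -> sorted: [3, 3, 2, 2, 0]

Degree sequence: [3, 3, 2, 2, 0]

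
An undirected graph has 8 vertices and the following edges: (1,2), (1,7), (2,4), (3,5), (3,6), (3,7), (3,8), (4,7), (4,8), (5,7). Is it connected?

Step 1: Build adjacency list from edges:
  1: 2, 7
  2: 1, 4
  3: 5, 6, 7, 8
  4: 2, 7, 8
  5: 3, 7
  6: 3
  7: 1, 3, 4, 5
  8: 3, 4

Step 2: Run BFS/DFS from vertex 1:
  Visited: {1, 2, 7, 4, 3, 5, 8, 6}
  Reached 8 of 8 vertices

Step 3: All 8 vertices reached from vertex 1, so the graph is connected.
Answer: Yes, the graph is connected.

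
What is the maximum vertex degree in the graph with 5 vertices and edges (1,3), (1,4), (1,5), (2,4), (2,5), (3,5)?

Step 1: Count edges incident to each vertex:
  deg(1) = 3 (neighbors: 3, 4, 5)
  deg(2) = 2 (neighbors: 4, 5)
  deg(3) = 2 (neighbors: 1, 5)
  deg(4) = 2 (neighbors: 1, 2)
  deg(5) = 3 (neighbors: 1, 2, 3)

Step 2: Find maximum:
  max(3, 2, 2, 2, 3) = 3 (vertex 1)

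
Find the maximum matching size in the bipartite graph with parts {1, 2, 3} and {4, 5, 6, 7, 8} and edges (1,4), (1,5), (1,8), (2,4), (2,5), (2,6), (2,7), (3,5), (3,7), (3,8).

Step 1: List the neighbors of each left vertex:
  1: 4, 5, 8
  2: 4, 5, 6, 7
  3: 5, 7, 8

Step 2: Greedily match left vertices, then look for augmenting paths:
  Match 1 -- 4
  Match 2 -- 5
  Match 3 -- 7
  No augmenting path remains.

Step 3: Verify this is maximum:
  Matching size 3 = min(|L|, |R|) = min(3, 5), which is an upper bound, so this matching is maximum.

Maximum matching: {(1,4), (2,5), (3,7)}
Size: 3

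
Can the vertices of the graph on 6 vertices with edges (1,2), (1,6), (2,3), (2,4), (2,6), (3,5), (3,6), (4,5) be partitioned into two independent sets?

Step 1: Attempt 2-coloring using BFS:
  Start at vertex 1, assign color 0
  Color vertex 2 with color 1 (neighbor of 1)
  Color vertex 6 with color 1 (neighbor of 1)
  Color vertex 3 with color 0 (neighbor of 2)
  Color vertex 4 with color 0 (neighbor of 2)

Step 2: Conflict found! Vertices 2 and 6 are adjacent but have the same color.
This means the graph contains an odd cycle.

The graph is NOT bipartite.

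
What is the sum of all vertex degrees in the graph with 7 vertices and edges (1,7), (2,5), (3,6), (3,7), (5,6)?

Step 1: Count edges incident to each vertex:
  deg(1) = 1 (neighbors: 7)
  deg(2) = 1 (neighbors: 5)
  deg(3) = 2 (neighbors: 6, 7)
  deg(4) = 0 (neighbors: none)
  deg(5) = 2 (neighbors: 2, 6)
  deg(6) = 2 (neighbors: 3, 5)
  deg(7) = 2 (neighbors: 1, 3)

Step 2: Sum all degrees:
  1 + 1 + 2 + 0 + 2 + 2 + 2 = 10

Verification: sum of degrees = 2 * |E| = 2 * 5 = 10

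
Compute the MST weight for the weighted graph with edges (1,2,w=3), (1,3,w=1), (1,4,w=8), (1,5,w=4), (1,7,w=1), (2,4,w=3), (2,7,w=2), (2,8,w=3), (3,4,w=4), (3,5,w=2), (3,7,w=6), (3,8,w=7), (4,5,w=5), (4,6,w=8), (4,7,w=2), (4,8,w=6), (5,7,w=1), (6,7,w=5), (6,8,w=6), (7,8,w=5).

Apply Kruskal's algorithm (sort edges by weight, add if no cycle):

Sorted edges by weight:
  (1,3) w=1
  (1,7) w=1
  (5,7) w=1
  (2,7) w=2
  (3,5) w=2
  (4,7) w=2
  (1,2) w=3
  (2,4) w=3
  (2,8) w=3
  (1,5) w=4
  (3,4) w=4
  (4,5) w=5
  (6,7) w=5
  (7,8) w=5
  (3,7) w=6
  (4,8) w=6
  (6,8) w=6
  (3,8) w=7
  (1,4) w=8
  (4,6) w=8

Add edge (1,3) w=1 -- no cycle. Running total: 1
Add edge (1,7) w=1 -- no cycle. Running total: 2
Add edge (5,7) w=1 -- no cycle. Running total: 3
Add edge (2,7) w=2 -- no cycle. Running total: 5
Skip edge (3,5) w=2 -- would create cycle
Add edge (4,7) w=2 -- no cycle. Running total: 7
Skip edge (1,2) w=3 -- would create cycle
Skip edge (2,4) w=3 -- would create cycle
Add edge (2,8) w=3 -- no cycle. Running total: 10
Skip edge (1,5) w=4 -- would create cycle
Skip edge (3,4) w=4 -- would create cycle
Skip edge (4,5) w=5 -- would create cycle
Add edge (6,7) w=5 -- no cycle. Running total: 15

MST edges: (1,3,w=1), (1,7,w=1), (5,7,w=1), (2,7,w=2), (4,7,w=2), (2,8,w=3), (6,7,w=5)
Total MST weight: 1 + 1 + 1 + 2 + 2 + 3 + 5 = 15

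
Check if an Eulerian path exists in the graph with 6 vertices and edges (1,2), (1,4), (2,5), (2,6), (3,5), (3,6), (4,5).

Step 1: Find the degree of each vertex:
  deg(1) = 2
  deg(2) = 3
  deg(3) = 2
  deg(4) = 2
  deg(5) = 3
  deg(6) = 2

Step 2: Count vertices with odd degree:
  Odd-degree vertices: 2, 5 (2 total)

Step 3: Apply Euler's theorem:
  - Eulerian circuit exists iff graph is connected and all vertices have even degree
  - Eulerian path exists iff graph is connected and has 0 or 2 odd-degree vertices

Graph is connected with exactly 2 odd-degree vertices (2, 5).
Eulerian path exists (starting and ending at the odd-degree vertices), but no Eulerian circuit.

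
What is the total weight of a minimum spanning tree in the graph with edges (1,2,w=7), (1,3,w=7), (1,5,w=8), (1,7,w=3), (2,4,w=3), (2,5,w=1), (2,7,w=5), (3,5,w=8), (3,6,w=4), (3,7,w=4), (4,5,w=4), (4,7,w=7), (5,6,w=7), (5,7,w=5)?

Apply Kruskal's algorithm (sort edges by weight, add if no cycle):

Sorted edges by weight:
  (2,5) w=1
  (1,7) w=3
  (2,4) w=3
  (3,7) w=4
  (3,6) w=4
  (4,5) w=4
  (2,7) w=5
  (5,7) w=5
  (1,2) w=7
  (1,3) w=7
  (4,7) w=7
  (5,6) w=7
  (1,5) w=8
  (3,5) w=8

Add edge (2,5) w=1 -- no cycle. Running total: 1
Add edge (1,7) w=3 -- no cycle. Running total: 4
Add edge (2,4) w=3 -- no cycle. Running total: 7
Add edge (3,7) w=4 -- no cycle. Running total: 11
Add edge (3,6) w=4 -- no cycle. Running total: 15
Skip edge (4,5) w=4 -- would create cycle
Add edge (2,7) w=5 -- no cycle. Running total: 20

MST edges: (2,5,w=1), (1,7,w=3), (2,4,w=3), (3,7,w=4), (3,6,w=4), (2,7,w=5)
Total MST weight: 1 + 3 + 3 + 4 + 4 + 5 = 20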